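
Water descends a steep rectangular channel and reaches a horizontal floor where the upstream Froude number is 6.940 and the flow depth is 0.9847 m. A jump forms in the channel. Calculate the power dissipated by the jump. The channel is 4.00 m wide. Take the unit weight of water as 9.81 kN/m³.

Fr₁ = 6.940 (given).
Conjugate-depth relation: y₂/y₁ = ½[√(1 + 8Fr₁²) − 1] = ½[√386.31 − 1] = 9.327.
y₂ = 9.327 × 0.9847 = 9.185 m.
V₁ = Fr₁·√(g·y₁) = 6.940×√(9.81×0.9847) = 21.57 m/s; q = V₁·y₁ = 21.24 m²/s. V₂ = q/y₂ = 21.24/9.185 = 2.313 m/s. E₁ = y₁ + V₁²/2g = 24.70 m; E₂ = y₂ + V₂²/2g = 9.457 m. ΔE = E₁ − E₂ = 15.24 m.
Q = q·b = 21.24 × 4.00 = 84.96 m³/s. P = γ·Q·ΔE = 9.81 × 84.96 × 15.24 = 12702 kW.

P = 12702 kW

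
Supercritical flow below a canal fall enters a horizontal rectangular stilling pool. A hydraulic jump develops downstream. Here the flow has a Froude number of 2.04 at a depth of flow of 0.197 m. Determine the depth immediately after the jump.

Fr₁ = 2.04 (given).
From the momentum equation for a rectangular channel, y₂/y₁ = ½[√(1 + 8Fr₁²) − 1] = ½[√34.29 − 1] = 2.43.
y₂ = 2.43 × 0.197 = 0.478 m.

y₂ = 0.478 m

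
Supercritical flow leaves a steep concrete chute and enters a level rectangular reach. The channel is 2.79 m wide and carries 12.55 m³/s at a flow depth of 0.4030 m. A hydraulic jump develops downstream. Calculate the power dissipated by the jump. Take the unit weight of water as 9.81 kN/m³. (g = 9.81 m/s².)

P = 447.5 kW

q = Q/b = 12.55/2.79 = 4.498 m²/s; V₁ = q/y₁ = 11.16 m/s. Fr₁ = V₁/√(g·y₁) = 5.614.
Conjugate-depth relation: y₂/y₁ = ½[√(1 + 8Fr₁²) − 1] = ½[√253.11 − 1] = 7.455.
y₂ = 7.455 × 0.4030 = 3.004 m.
V₂ = q/y₂ = 4.498/3.004 = 1.497 m/s. E₁ = y₁ + V₁²/2g = 6.753 m; E₂ = y₂ + V₂²/2g = 3.118 m. ΔE = E₁ − E₂ = 3.634 m.
P = γ·Q·ΔE = 9.81 × 12.55 × 3.634 = 447.5 kW.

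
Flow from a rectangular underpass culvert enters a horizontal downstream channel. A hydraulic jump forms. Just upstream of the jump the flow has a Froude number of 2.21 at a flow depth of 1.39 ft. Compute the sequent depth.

Fr₁ = 2.21 (given).
Sequent-depth ratio: y₂/y₁ = ½[√(1 + 8Fr₁²) − 1] = ½[√40.07 − 1] = 2.67.
y₂ = 2.67 × 1.39 = 3.70 ft.

y₂ = 3.70 ft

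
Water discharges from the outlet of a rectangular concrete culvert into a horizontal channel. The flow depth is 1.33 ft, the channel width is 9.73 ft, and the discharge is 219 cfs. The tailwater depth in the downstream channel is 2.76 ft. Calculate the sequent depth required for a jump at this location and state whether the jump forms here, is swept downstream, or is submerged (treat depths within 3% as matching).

y₂ = 4.24 ft; the jump is swept downstream

q = Q/b = 219/9.73 = 22.5 ft²/s; V₁ = q/y₁ = 16.9 ft/s. Fr₁ = V₁/√(g·y₁) = 2.59.
Sequent-depth ratio: y₂/y₁ = ½[√(1 + 8Fr₁²) − 1] = ½[√54.50 − 1] = 3.19.
y₂ = 3.19 × 1.33 = 4.24 ft.
Tailwater y_tw = 2.76 ft: y_tw < y₂, so the jump is swept downstream.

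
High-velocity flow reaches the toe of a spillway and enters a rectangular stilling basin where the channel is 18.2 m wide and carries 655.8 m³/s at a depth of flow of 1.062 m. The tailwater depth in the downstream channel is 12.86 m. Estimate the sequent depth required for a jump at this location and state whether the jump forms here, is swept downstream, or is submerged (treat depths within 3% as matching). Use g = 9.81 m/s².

q = Q/b = 655.8/18.2 = 36.03 m²/s; V₁ = q/y₁ = 33.93 m/s. Fr₁ = V₁/√(g·y₁) = 10.51.
From the momentum equation for a rectangular channel, y₂/y₁ = ½[√(1 + 8Fr₁²) − 1] = ½[√884.99 − 1] = 14.37.
y₂ = 14.37 × 1.062 = 15.27 m.
Tailwater y_tw = 12.86 m: y_tw < y₂, so the jump is swept downstream.

y₂ = 15.27 m; the jump is swept downstream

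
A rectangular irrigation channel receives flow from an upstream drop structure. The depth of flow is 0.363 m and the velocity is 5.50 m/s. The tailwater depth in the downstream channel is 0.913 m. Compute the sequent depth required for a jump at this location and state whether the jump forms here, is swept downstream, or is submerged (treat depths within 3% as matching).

Fr₁ = V₁/√(g·y₁) = 5.50/√(9.81×0.363) = 2.91.
From the momentum equation for a rectangular channel, y₂/y₁ = ½[√(1 + 8Fr₁²) − 1] = ½[√68.96 − 1] = 3.65.
y₂ = 3.65 × 0.363 = 1.33 m.
Tailwater y_tw = 0.913 m: y_tw < y₂, so the jump is swept downstream.

y₂ = 1.33 m; the jump is swept downstream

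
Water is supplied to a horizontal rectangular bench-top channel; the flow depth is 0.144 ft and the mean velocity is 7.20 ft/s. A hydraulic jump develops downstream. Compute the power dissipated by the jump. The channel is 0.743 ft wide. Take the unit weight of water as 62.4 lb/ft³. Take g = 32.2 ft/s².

Fr₁ = V₁/√(g·y₁) = 7.20/√(32.2×0.144) = 3.34.
Sequent-depth ratio: y₂/y₁ = ½[√(1 + 8Fr₁²) − 1] = ½[√90.44 − 1] = 4.26.
y₂ = 4.26 × 0.144 = 0.613 ft.
q = V₁·y₁ = 7.20 × 0.144 = 1.04 ft²/s. V₂ = q/y₂ = 1.04/0.613 = 1.69 ft/s. E₁ = y₁ + V₁²/2g = 0.949 ft; E₂ = y₂ + V₂²/2g = 0.657 ft. ΔE = E₁ − E₂ = 0.292 ft.
Q = q·b = 1.04 × 0.743 = 0.770 cfs. P = γ·Q·ΔE/550 = 62.4 × 0.770 × 0.292 / 550 = 0.0255 hp.

P = 0.0255 hp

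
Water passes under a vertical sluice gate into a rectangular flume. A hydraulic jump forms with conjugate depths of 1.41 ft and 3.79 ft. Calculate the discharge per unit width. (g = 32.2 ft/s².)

q = 21.2 ft²/s

For a rectangular channel the momentum equation gives q² = ½·g·y₁·y₂·(y₁ + y₂) = ½×32.2×1.41×3.79×5.20 = 447.
q = √447 = 21.2 ft²/s.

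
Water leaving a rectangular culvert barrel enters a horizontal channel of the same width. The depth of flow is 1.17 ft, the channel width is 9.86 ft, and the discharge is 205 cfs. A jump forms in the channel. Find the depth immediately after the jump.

q = Q/b = 205/9.86 = 20.8 ft²/s; V₁ = q/y₁ = 17.8 ft/s. Fr₁ = V₁/√(g·y₁) = 2.90.
Sequent-depth ratio: y₂/y₁ = ½[√(1 + 8Fr₁²) − 1] = ½[√68.05 − 1] = 3.62.
y₂ = 3.62 × 1.17 = 4.24 ft.

y₂ = 4.24 ft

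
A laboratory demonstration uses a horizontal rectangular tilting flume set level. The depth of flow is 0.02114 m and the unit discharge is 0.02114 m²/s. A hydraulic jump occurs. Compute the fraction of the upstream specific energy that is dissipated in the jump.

V₁ = q/y₁ = 0.02114/0.02114 = 1.000 m/s. Fr₁ = V₁/√(g·y₁) = 1.000/√(9.81×0.02114) = 2.196.
Conjugate-depth relation: y₂/y₁ = ½[√(1 + 8Fr₁²) − 1] = ½[√39.576 − 1] = 2.645.
y₂ = 2.645 × 0.02114 = 0.05593 m.
E₁ = y₁ + V₁²/2g = 0.07211 m. ΔE = (y₂ − y₁)³/(4y₁y₂) = 0.008900 m. ΔE/E₁ = 0.008900/0.07211 = 0.123.

ΔE/E₁ = 0.123 (12.3%)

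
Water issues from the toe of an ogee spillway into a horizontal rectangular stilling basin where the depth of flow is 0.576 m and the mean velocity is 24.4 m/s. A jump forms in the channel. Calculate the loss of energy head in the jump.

ΔE = 22.7 m

Fr₁ = V₁/√(g·y₁) = 24.4/√(9.81×0.576) = 10.3.
From the momentum equation for a rectangular channel, y₂/y₁ = ½[√(1 + 8Fr₁²) − 1] = ½[√843.9 − 1] = 14.0.
y₂ = 14.0 × 0.576 = 8.08 m.
q = V₁·y₁ = 24.4 × 0.576 = 14.1 m²/s. V₂ = q/y₂ = 14.1/8.08 = 1.74 m/s. E₁ = y₁ + V₁²/2g = 30.9 m; E₂ = y₂ + V₂²/2g = 8.23 m. ΔE = E₁ − E₂ = 22.7 m.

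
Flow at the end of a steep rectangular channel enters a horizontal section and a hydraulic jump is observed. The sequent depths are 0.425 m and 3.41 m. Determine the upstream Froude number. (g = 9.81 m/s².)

Fr₁ = 6.02

For a rectangular channel the momentum equation gives q² = ½·g·y₁·y₂·(y₁ + y₂) = ½×9.81×0.425×3.41×3.83 = 27.3.
q = √27.3 = 5.22 m²/s.
V₁ = q/y₁ = 12.3 m/s; Fr₁ = V₁/√(g·y₁) = 6.02.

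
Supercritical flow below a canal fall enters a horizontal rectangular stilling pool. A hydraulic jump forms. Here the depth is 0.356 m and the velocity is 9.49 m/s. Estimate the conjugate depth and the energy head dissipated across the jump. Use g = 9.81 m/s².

Fr₁ = V₁/√(g·y₁) = 9.49/√(9.81×0.356) = 5.08.
Sequent-depth ratio: y₂/y₁ = ½[√(1 + 8Fr₁²) − 1] = ½[√207.3 − 1] = 6.70.
y₂ = 6.70 × 0.356 = 2.38 m.
q = V₁·y₁ = 9.49 × 0.356 = 3.38 m²/s. V₂ = q/y₂ = 3.38/2.38 = 1.42 m/s. E₁ = y₁ + V₁²/2g = 4.95 m; E₂ = y₂ + V₂²/2g = 2.49 m. ΔE = E₁ − E₂ = 2.46 m.

y₂ = 2.38 m; ΔE = 2.46 m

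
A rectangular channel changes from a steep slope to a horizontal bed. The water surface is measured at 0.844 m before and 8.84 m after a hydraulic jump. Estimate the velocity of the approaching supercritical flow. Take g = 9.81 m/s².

For a rectangular channel the momentum equation gives q² = ½·g·y₁·y₂·(y₁ + y₂) = ½×9.81×0.844×8.84×9.68 = 354.
q = √354 = 18.8 m²/s.
V₁ = q/y₁ = 18.8/0.844 = 22.3 m/s.

V₁ = 22.3 m/s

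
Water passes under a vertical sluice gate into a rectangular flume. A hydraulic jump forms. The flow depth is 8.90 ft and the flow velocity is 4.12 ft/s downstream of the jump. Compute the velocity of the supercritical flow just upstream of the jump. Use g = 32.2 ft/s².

V₁ = 38.5 ft/s

Fr₂ = V₂/√(g·y₂) = 4.12/√(32.2×8.90) = 0.243.
From the momentum equation (using Fr₂), y₁/y₂ = ½[√(1 + 8Fr₂²) − 1] = ½[√1.474 − 1] = 0.107.
y₁ = 0.107 × 8.90 = 0.952 ft.
V₁ = q/y₁ = 36.7/0.952 = 38.5 ft/s.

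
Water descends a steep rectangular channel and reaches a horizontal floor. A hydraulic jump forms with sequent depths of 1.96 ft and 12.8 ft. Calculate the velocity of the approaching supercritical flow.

For a rectangular channel the momentum equation gives q² = ½·g·y₁·y₂·(y₁ + y₂) = ½×32.2×1.96×12.8×14.8 = 5962.
q = √5962 = 77.2 ft²/s.
V₁ = q/y₁ = 77.2/1.96 = 39.4 ft/s.

V₁ = 39.4 ft/s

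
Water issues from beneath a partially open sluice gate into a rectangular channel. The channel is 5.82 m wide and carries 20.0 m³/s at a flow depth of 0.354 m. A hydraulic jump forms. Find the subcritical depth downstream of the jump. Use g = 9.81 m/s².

y₂ = 2.44 m

q = Q/b = 20.0/5.82 = 3.44 m²/s; V₁ = q/y₁ = 9.71 m/s. Fr₁ = V₁/√(g·y₁) = 5.21.
By Bélanger, y₂/y₁ = ½[√(1 + 8Fr₁²) − 1] = ½[√218.1 − 1] = 6.88.
y₂ = 6.88 × 0.354 = 2.44 m.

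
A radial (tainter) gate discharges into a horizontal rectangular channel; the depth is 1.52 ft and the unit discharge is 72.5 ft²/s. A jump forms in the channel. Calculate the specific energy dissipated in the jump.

V₁ = q/y₁ = 72.5/1.52 = 47.7 ft/s. Fr₁ = V₁/√(g·y₁) = 47.7/√(32.2×1.52) = 6.82.
Bélanger equation: y₂/y₁ = ½[√(1 + 8Fr₁²) − 1] = ½[√372.9 − 1] = 9.15.
y₂ = 9.15 × 1.52 = 13.9 ft.
V₂ = q/y₂ = 72.5/13.9 = 5.21 ft/s. E₁ = y₁ + V₁²/2g = 36.8 ft; E₂ = y₂ + V₂²/2g = 14.3 ft. ΔE = E₁ − E₂ = 22.5 ft.

ΔE = 22.5 ft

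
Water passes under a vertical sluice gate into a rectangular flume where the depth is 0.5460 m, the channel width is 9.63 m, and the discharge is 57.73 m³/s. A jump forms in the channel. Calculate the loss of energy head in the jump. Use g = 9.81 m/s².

q = Q/b = 57.73/9.63 = 5.995 m²/s; V₁ = q/y₁ = 10.98 m/s. Fr₁ = V₁/√(g·y₁) = 4.744.
From the momentum equation for a rectangular channel, y₂/y₁ = ½[√(1 + 8Fr₁²) − 1] = ½[√181.05 − 1] = 6.228.
y₂ = 6.228 × 0.5460 = 3.400 m.
V₂ = q/y₂ = 5.995/3.400 = 1.763 m/s. E₁ = y₁ + V₁²/2g = 6.690 m; E₂ = y₂ + V₂²/2g = 3.559 m. ΔE = E₁ − E₂ = 3.131 m.

ΔE = 3.131 m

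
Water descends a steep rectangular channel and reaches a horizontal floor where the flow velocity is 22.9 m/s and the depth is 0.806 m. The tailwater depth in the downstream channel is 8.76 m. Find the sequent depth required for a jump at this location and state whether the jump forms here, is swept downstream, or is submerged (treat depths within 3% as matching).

Fr₁ = V₁/√(g·y₁) = 22.9/√(9.81×0.806) = 8.14.
From the momentum equation for a rectangular channel, y₂/y₁ = ½[√(1 + 8Fr₁²) − 1] = ½[√531.6 − 1] = 11.0.
y₂ = 11.0 × 0.806 = 8.89 m.
Tailwater y_tw = 8.76 m: y_tw ≈ y₂, so the jump forms here.

y₂ = 8.89 m; the jump forms here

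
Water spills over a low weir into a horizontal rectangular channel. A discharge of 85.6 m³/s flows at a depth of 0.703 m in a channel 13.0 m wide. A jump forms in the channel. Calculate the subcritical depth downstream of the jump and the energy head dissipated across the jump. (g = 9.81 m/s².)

q = Q/b = 85.6/13.0 = 6.58 m²/s; V₁ = q/y₁ = 9.37 m/s. Fr₁ = V₁/√(g·y₁) = 3.57.
Conjugate-depth relation: y₂/y₁ = ½[√(1 + 8Fr₁²) − 1] = ½[√102.8 − 1] = 4.57.
y₂ = 4.57 × 0.703 = 3.21 m.
Head loss: ΔE = (y₂ − y₁)³/(4y₁y₂) = (3.21 − 0.703)³/(4×0.703×3.21) = 15.8/9.03 = 1.75 m.

y₂ = 3.21 m; ΔE = 1.75 m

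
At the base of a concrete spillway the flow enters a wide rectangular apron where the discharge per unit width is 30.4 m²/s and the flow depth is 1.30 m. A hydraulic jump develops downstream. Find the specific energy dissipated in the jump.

V₁ = q/y₁ = 30.4/1.30 = 23.4 m/s. Fr₁ = V₁/√(g·y₁) = 23.4/√(9.81×1.30) = 6.55.
Sequent-depth ratio: y₂/y₁ = ½[√(1 + 8Fr₁²) − 1] = ½[√344.0 − 1] = 8.77.
y₂ = 8.77 × 1.30 = 11.4 m.
Head loss: ΔE = (y₂ − y₁)³/(4y₁y₂) = (11.4 − 1.30)³/(4×1.30×11.4) = 1032/59.3 = 17.4 m.

ΔE = 17.4 m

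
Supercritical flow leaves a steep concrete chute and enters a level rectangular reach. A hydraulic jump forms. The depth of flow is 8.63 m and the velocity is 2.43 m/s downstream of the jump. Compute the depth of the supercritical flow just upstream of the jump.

Fr₂ = V₂/√(g·y₂) = 2.43/√(9.81×8.63) = 0.264.
Applying the sequent-depth relation in reverse, y₁/y₂ = ½[√(1 + 8Fr₂²) − 1] = ½[√1.558 − 1] = 0.124.
y₁ = 0.124 × 8.63 = 1.07 m.

y₁ = 1.07 m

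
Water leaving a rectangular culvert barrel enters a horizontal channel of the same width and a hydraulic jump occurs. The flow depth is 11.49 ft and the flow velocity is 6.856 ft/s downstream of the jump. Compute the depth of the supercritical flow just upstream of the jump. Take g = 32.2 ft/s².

Fr₂ = V₂/√(g·y₂) = 6.856/√(32.2×11.49) = 0.3564.
From the momentum equation (using Fr₂), y₁/y₂ = ½[√(1 + 8Fr₂²) − 1] = ½[√2.0164 − 1] = 0.2100.
y₁ = 0.2100 × 11.49 = 2.413 ft.

y₁ = 2.413 ft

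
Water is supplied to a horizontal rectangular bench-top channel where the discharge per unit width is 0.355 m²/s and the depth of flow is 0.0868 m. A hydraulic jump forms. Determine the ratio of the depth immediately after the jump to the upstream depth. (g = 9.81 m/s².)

y₂/y₁ = 5.79

V₁ = q/y₁ = 0.355/0.0868 = 4.09 m/s. Fr₁ = V₁/√(g·y₁) = 4.09/√(9.81×0.0868) = 4.43.
Conjugate-depth relation: y₂/y₁ = ½[√(1 + 8Fr₁²) − 1] = ½[√158.2 − 1] = 5.79.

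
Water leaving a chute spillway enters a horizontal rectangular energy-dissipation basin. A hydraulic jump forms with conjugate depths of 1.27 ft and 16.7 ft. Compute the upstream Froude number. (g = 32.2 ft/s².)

For a rectangular channel the momentum equation gives q² = ½·g·y₁·y₂·(y₁ + y₂) = ½×32.2×1.27×16.7×18.0 = 6136.
q = √6136 = 78.3 ft²/s.
V₁ = q/y₁ = 61.7 ft/s; Fr₁ = V₁/√(g·y₁) = 9.65.

Fr₁ = 9.65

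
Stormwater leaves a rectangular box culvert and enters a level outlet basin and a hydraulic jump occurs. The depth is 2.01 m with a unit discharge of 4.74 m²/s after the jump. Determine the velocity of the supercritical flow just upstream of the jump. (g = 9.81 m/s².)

V₂ = q/y₂ = 4.74/2.01 = 2.36 m/s; Fr₂ = V₂/√(g·y₂) = 0.531.
The Bélanger relation is symmetric: y₁/y₂ = ½[√(1 + 8Fr₂²) − 1] = ½[√3.256 − 1] = 0.402.
y₁ = 0.402 × 2.01 = 0.809 m.
V₁ = q/y₁ = 4.74/0.809 = 5.86 m/s.

V₁ = 5.86 m/s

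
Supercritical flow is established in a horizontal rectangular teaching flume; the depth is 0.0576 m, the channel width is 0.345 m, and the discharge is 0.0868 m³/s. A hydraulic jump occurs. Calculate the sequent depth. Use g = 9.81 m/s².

q = Q/b = 0.0868/0.345 = 0.252 m²/s; V₁ = q/y₁ = 4.37 m/s. Fr₁ = V₁/√(g·y₁) = 5.81.
Bélanger equation: y₂/y₁ = ½[√(1 + 8Fr₁²) − 1] = ½[√271.1 − 1] = 7.73.
y₂ = 7.73 × 0.0576 = 0.445 m.

y₂ = 0.445 m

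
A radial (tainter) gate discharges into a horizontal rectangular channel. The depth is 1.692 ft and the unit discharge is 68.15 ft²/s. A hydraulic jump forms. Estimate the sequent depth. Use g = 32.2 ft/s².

V₁ = q/y₁ = 68.15/1.692 = 40.28 ft/s. Fr₁ = V₁/√(g·y₁) = 40.28/√(32.2×1.692) = 5.457.
Conjugate-depth relation: y₂/y₁ = ½[√(1 + 8Fr₁²) − 1] = ½[√239.21 − 1] = 7.233.
y₂ = 7.233 × 1.692 = 12.24 ft.

y₂ = 12.24 ft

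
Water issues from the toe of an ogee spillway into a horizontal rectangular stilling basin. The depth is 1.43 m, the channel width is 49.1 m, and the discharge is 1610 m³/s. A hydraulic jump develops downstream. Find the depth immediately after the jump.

y₂ = 11.7 m

q = Q/b = 1610/49.1 = 32.8 m²/s; V₁ = q/y₁ = 22.9 m/s. Fr₁ = V₁/√(g·y₁) = 6.12.
Sequent-depth ratio: y₂/y₁ = ½[√(1 + 8Fr₁²) − 1] = ½[√300.8 − 1] = 8.17.
y₂ = 8.17 × 1.43 = 11.7 m.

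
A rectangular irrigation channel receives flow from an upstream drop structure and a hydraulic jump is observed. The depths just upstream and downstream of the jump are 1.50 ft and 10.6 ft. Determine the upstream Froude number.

Fr₁ = 5.34

For a rectangular channel the momentum equation gives q² = ½·g·y₁·y₂·(y₁ + y₂) = ½×32.2×1.50×10.6×12.1 = 3097.
q = √3097 = 55.7 ft²/s.
V₁ = q/y₁ = 37.1 ft/s; Fr₁ = V₁/√(g·y₁) = 5.34.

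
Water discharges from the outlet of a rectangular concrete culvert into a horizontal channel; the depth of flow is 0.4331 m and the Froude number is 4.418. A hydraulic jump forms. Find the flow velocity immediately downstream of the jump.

Fr₁ = 4.418 (given).
Bélanger equation: y₂/y₁ = ½[√(1 + 8Fr₁²) − 1] = ½[√157.15 − 1] = 5.768.
y₂ = 5.768 × 0.4331 = 2.498 m.
V₁ = Fr₁·√(g·y₁) = 4.418×√(9.81×0.4331) = 9.107 m/s; q = V₁·y₁ = 3.944 m²/s.
V₂ = q/y₂ = 3.944/2.498 = 1.579 m/s.

V₂ = 1.579 m/s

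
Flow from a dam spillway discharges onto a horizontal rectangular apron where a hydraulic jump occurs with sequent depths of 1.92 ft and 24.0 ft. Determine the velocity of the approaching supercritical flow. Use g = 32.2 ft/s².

V₁ = 72.2 ft/s

For a rectangular channel the momentum equation gives q² = ½·g·y₁·y₂·(y₁ + y₂) = ½×32.2×1.92×24.0×25.9 = 19230.
q = √19230 = 139 ft²/s.
V₁ = q/y₁ = 139/1.92 = 72.2 ft/s.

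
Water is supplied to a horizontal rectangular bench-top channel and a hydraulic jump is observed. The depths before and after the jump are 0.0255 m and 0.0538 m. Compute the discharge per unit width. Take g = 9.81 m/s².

For a rectangular channel the momentum equation gives q² = ½·g·y₁·y₂·(y₁ + y₂) = ½×9.81×0.0255×0.0538×0.0793 = 0.000534.
q = √0.000534 = 0.0231 m²/s.

q = 0.0231 m²/s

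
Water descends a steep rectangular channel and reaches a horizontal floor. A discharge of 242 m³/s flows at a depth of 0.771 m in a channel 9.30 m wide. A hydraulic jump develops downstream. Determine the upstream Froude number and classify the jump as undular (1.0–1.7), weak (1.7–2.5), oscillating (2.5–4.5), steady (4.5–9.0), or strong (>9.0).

Fr₁ = 12.3; strong jump

q = Q/b = 242/9.30 = 26.0 m²/s; V₁ = q/y₁ = 33.8 m/s. Fr₁ = V₁/√(g·y₁) = 12.3.
Fr₁ = 12.3 lies in the strong range.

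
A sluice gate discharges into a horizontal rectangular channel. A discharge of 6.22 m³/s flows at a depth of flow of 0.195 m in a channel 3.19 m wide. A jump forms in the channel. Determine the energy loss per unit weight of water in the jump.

q = Q/b = 6.22/3.19 = 1.95 m²/s; V₁ = q/y₁ = 10.00 m/s. Fr₁ = V₁/√(g·y₁) = 7.23.
From the momentum equation for a rectangular channel, y₂/y₁ = ½[√(1 + 8Fr₁²) − 1] = ½[√419.1 − 1] = 9.74.
y₂ = 9.74 × 0.195 = 1.90 m.
Head loss: ΔE = (y₂ − y₁)³/(4y₁y₂) = (1.90 − 0.195)³/(4×0.195×1.90) = 4.94/1.48 = 3.34 m.

ΔE = 3.34 m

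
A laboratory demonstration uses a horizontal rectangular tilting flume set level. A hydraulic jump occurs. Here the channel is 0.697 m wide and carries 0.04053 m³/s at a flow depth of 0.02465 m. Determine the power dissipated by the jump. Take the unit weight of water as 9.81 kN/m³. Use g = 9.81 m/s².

q = Q/b = 0.04053/0.697 = 0.05815 m²/s; V₁ = q/y₁ = 2.359 m/s. Fr₁ = V₁/√(g·y₁) = 4.797.
Bélanger equation: y₂/y₁ = ½[√(1 + 8Fr₁²) − 1] = ½[√185.10 − 1] = 6.303.
y₂ = 6.303 × 0.02465 = 0.1554 m.
Head loss: ΔE = (y₂ − y₁)³/(4y₁y₂) = (0.1554 − 0.02465)³/(4×0.02465×0.1554) = 0.002233/0.01532 = 0.1458 m.
P = γ·Q·ΔE = 9.81 × 0.04053 × 0.1458 = 0.05796 kW.

P = 0.05796 kW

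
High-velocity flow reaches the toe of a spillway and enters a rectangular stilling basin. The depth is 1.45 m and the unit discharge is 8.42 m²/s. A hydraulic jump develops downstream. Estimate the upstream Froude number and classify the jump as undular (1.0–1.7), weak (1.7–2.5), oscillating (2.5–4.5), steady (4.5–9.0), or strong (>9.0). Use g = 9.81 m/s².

Fr₁ = 1.54; undular jump

V₁ = q/y₁ = 8.42/1.45 = 5.81 m/s. Fr₁ = V₁/√(g·y₁) = 5.81/√(9.81×1.45) = 1.54.
Fr₁ = 1.54 lies in the undular range.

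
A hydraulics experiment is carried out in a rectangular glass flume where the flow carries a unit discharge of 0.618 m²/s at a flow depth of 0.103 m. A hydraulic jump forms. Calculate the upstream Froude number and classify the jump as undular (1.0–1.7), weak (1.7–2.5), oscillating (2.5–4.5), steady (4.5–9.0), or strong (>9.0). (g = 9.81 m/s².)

V₁ = q/y₁ = 0.618/0.103 = 6.00 m/s. Fr₁ = V₁/√(g·y₁) = 6.00/√(9.81×0.103) = 5.97.
Fr₁ = 5.97 lies in the steady range.

Fr₁ = 5.97; steady jump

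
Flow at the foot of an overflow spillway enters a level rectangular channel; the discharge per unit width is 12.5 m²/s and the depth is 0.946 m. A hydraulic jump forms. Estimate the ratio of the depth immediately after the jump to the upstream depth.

V₁ = q/y₁ = 12.5/0.946 = 13.2 m/s. Fr₁ = V₁/√(g·y₁) = 13.2/√(9.81×0.946) = 4.34.
Conjugate-depth relation: y₂/y₁ = ½[√(1 + 8Fr₁²) − 1] = ½[√151.5 − 1] = 5.65.

y₂/y₁ = 5.65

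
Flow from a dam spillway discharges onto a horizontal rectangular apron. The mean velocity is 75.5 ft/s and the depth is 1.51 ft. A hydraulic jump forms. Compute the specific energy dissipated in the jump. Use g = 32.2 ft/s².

Fr₁ = V₁/√(g·y₁) = 75.5/√(32.2×1.51) = 10.8.
Bélanger equation: y₂/y₁ = ½[√(1 + 8Fr₁²) − 1] = ½[√938.9 − 1] = 14.8.
y₂ = 14.8 × 1.51 = 22.4 ft.
q = V₁·y₁ = 75.5 × 1.51 = 114 ft²/s. V₂ = q/y₂ = 114/22.4 = 5.09 ft/s. E₁ = y₁ + V₁²/2g = 90.0 ft; E₂ = y₂ + V₂²/2g = 22.8 ft. ΔE = E₁ − E₂ = 67.2 ft.

ΔE = 67.2 ft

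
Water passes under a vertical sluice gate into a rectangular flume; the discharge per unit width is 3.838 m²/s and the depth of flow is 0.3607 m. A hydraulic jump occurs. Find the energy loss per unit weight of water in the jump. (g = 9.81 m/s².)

V₁ = q/y₁ = 3.838/0.3607 = 10.64 m/s. Fr₁ = V₁/√(g·y₁) = 10.64/√(9.81×0.3607) = 5.657.
Conjugate-depth relation: y₂/y₁ = ½[√(1 + 8Fr₁²) − 1] = ½[√256.97 − 1] = 7.515.
y₂ = 7.515 × 0.3607 = 2.711 m.
V₂ = q/y₂ = 3.838/2.711 = 1.416 m/s. E₁ = y₁ + V₁²/2g = 6.131 m; E₂ = y₂ + V₂²/2g = 2.813 m. ΔE = E₁ − E₂ = 3.318 m.

ΔE = 3.318 m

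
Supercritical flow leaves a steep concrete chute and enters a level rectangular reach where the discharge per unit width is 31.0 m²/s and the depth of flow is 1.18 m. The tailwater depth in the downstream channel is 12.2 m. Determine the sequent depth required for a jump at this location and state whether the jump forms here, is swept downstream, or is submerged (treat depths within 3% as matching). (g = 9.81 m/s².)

y₂ = 12.3 m; the jump forms here

V₁ = q/y₁ = 31.0/1.18 = 26.3 m/s. Fr₁ = V₁/√(g·y₁) = 26.3/√(9.81×1.18) = 7.72.
By Bélanger, y₂/y₁ = ½[√(1 + 8Fr₁²) − 1] = ½[√478.0 − 1] = 10.4.
y₂ = 10.4 × 1.18 = 12.3 m.
Tailwater y_tw = 12.2 m: y_tw ≈ y₂, so the jump forms here.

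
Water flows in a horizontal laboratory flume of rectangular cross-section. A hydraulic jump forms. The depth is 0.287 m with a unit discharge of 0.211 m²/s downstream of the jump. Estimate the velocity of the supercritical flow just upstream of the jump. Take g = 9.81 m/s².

V₂ = q/y₂ = 0.211/0.287 = 0.735 m/s; Fr₂ = V₂/√(g·y₂) = 0.438.
The Bélanger relation is symmetric: y₁/y₂ = ½[√(1 + 8Fr₂²) − 1] = ½[√2.536 − 1] = 0.296.
y₁ = 0.296 × 0.287 = 0.0850 m.
V₁ = q/y₁ = 0.211/0.0850 = 2.48 m/s.

V₁ = 2.48 m/s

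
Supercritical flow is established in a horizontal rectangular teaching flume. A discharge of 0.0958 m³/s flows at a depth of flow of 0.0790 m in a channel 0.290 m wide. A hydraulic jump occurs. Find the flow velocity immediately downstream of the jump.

q = Q/b = 0.0958/0.290 = 0.330 m²/s; V₁ = q/y₁ = 4.18 m/s. Fr₁ = V₁/√(g·y₁) = 4.75.
From the momentum equation for a rectangular channel, y₂/y₁ = ½[√(1 + 8Fr₁²) − 1] = ½[√181.5 − 1] = 6.24.
y₂ = 6.24 × 0.0790 = 0.493 m.
V₂ = q/y₂ = 0.330/0.493 = 0.671 m/s.

V₂ = 0.671 m/s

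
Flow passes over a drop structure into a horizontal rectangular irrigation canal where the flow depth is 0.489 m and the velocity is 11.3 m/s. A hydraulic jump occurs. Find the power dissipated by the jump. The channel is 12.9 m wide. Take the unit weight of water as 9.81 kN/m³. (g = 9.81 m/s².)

Fr₁ = V₁/√(g·y₁) = 11.3/√(9.81×0.489) = 5.16.
Sequent-depth ratio: y₂/y₁ = ½[√(1 + 8Fr₁²) − 1] = ½[√213.9 − 1] = 6.81.
y₂ = 6.81 × 0.489 = 3.33 m.
Head loss: ΔE = (y₂ − y₁)³/(4y₁y₂) = (3.33 − 0.489)³/(4×0.489×3.33) = 23.0/6.52 = 3.53 m.
q = V₁·y₁ = 11.3 × 0.489 = 5.53 m²/s. Q = q·b = 5.53 × 12.9 = 71.3 m³/s. P = γ·Q·ΔE = 9.81 × 71.3 × 3.53 = 2465 kW.

P = 2465 kW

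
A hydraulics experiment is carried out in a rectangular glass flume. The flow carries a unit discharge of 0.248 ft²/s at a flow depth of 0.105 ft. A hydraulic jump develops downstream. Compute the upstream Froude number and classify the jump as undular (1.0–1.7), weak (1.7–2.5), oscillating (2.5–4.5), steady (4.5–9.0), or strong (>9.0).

V₁ = q/y₁ = 0.248/0.105 = 2.36 ft/s. Fr₁ = V₁/√(g·y₁) = 2.36/√(32.2×0.105) = 1.28.
Fr₁ = 1.28 lies in the undular range.

Fr₁ = 1.28; undular jump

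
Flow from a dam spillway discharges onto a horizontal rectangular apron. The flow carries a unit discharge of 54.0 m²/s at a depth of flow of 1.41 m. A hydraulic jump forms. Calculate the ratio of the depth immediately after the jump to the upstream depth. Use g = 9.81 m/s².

V₁ = q/y₁ = 54.0/1.41 = 38.3 m/s. Fr₁ = V₁/√(g·y₁) = 38.3/√(9.81×1.41) = 10.3.
Conjugate-depth relation: y₂/y₁ = ½[√(1 + 8Fr₁²) − 1] = ½[√849.3 − 1] = 14.1.

y₂/y₁ = 14.1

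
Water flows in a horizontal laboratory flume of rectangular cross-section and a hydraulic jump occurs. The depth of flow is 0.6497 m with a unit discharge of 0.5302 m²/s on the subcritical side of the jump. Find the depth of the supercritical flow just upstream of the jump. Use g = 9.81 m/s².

y₁ = 0.1153 m

V₂ = q/y₂ = 0.5302/0.6497 = 0.8161 m/s; Fr₂ = V₂/√(g·y₂) = 0.3232.
Applying the sequent-depth relation in reverse, y₁/y₂ = ½[√(1 + 8Fr₂²) − 1] = ½[√1.8359 − 1] = 0.1775.
y₁ = 0.1775 × 0.6497 = 0.1153 m.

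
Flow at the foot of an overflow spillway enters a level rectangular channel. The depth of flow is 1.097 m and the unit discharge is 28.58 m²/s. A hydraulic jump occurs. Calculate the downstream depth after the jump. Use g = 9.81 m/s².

V₁ = q/y₁ = 28.58/1.097 = 26.05 m/s. Fr₁ = V₁/√(g·y₁) = 26.05/√(9.81×1.097) = 7.942.
From the momentum equation for a rectangular channel, y₂/y₁ = ½[√(1 + 8Fr₁²) − 1] = ½[√505.57 − 1] = 10.74.
y₂ = 10.74 × 1.097 = 11.78 m.

y₂ = 11.78 m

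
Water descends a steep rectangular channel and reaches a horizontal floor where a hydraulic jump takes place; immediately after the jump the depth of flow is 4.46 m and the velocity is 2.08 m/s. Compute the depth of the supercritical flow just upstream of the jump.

Fr₂ = V₂/√(g·y₂) = 2.08/√(9.81×4.46) = 0.314.
From the momentum equation (using Fr₂), y₁/y₂ = ½[√(1 + 8Fr₂²) − 1] = ½[√1.791 − 1] = 0.169.
y₁ = 0.169 × 4.46 = 0.754 m.

y₁ = 0.754 m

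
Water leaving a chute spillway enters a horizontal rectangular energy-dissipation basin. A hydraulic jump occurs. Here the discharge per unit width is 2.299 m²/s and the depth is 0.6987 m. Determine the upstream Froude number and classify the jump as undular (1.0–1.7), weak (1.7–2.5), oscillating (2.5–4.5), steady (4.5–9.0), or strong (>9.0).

Fr₁ = 1.257; undular jump

V₁ = q/y₁ = 2.299/0.6987 = 3.290 m/s. Fr₁ = V₁/√(g·y₁) = 3.290/√(9.81×0.6987) = 1.257.
Fr₁ = 1.257 lies in the undular range.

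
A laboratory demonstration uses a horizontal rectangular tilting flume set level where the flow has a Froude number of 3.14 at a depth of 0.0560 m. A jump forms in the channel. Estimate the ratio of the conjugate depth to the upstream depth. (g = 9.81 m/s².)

y₂/y₁ = 3.97

Fr₁ = 3.14 (given).
Conjugate-depth relation: y₂/y₁ = ½[√(1 + 8Fr₁²) − 1] = ½[√79.88 − 1] = 3.97.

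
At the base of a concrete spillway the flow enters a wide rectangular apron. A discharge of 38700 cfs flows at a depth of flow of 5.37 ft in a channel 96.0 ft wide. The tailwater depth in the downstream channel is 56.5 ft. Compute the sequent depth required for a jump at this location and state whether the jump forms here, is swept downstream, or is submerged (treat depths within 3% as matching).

q = Q/b = 38700/96.0 = 403 ft²/s; V₁ = q/y₁ = 75.1 ft/s. Fr₁ = V₁/√(g·y₁) = 5.71.
Conjugate-depth relation: y₂/y₁ = ½[√(1 + 8Fr₁²) − 1] = ½[√261.7 − 1] = 7.59.
y₂ = 7.59 × 5.37 = 40.8 ft.
Tailwater y_tw = 56.5 ft: y_tw > y₂, so the jump is submerged.

y₂ = 40.8 ft; the jump is submerged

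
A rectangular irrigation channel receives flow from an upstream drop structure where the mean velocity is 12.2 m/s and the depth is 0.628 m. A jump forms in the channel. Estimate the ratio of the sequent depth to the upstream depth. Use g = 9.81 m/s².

Fr₁ = V₁/√(g·y₁) = 12.2/√(9.81×0.628) = 4.92.
Sequent-depth ratio: y₂/y₁ = ½[√(1 + 8Fr₁²) − 1] = ½[√194.3 − 1] = 6.47.

y₂/y₁ = 6.47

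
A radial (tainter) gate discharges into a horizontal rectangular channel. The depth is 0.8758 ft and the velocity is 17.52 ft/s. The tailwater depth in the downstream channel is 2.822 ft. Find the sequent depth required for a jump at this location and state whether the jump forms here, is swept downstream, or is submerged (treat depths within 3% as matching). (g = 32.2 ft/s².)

y₂ = 3.672 ft; the jump is swept downstream

Fr₁ = V₁/√(g·y₁) = 17.52/√(32.2×0.8758) = 3.299.
Sequent-depth ratio: y₂/y₁ = ½[√(1 + 8Fr₁²) − 1] = ½[√88.076 − 1] = 4.192.
y₂ = 4.192 × 0.8758 = 3.672 ft.
Tailwater y_tw = 2.822 ft: y_tw < y₂, so the jump is swept downstream.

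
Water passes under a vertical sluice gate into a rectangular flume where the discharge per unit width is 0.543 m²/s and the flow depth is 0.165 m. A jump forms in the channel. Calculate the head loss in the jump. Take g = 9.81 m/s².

ΔE = 0.136 m

V₁ = q/y₁ = 0.543/0.165 = 3.29 m/s. Fr₁ = V₁/√(g·y₁) = 3.29/√(9.81×0.165) = 2.59.
Bélanger equation: y₂/y₁ = ½[√(1 + 8Fr₁²) − 1] = ½[√54.53 − 1] = 3.19.
y₂ = 3.19 × 0.165 = 0.527 m.
Head loss: ΔE = (y₂ − y₁)³/(4y₁y₂) = (0.527 − 0.165)³/(4×0.165×0.527) = 0.0473/0.348 = 0.136 m.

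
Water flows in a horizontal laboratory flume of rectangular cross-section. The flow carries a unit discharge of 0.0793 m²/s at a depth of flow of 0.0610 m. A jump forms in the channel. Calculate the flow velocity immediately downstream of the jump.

V₂ = 0.674 m/s

V₁ = q/y₁ = 0.0793/0.0610 = 1.30 m/s. Fr₁ = V₁/√(g·y₁) = 1.30/√(9.81×0.0610) = 1.68.
Conjugate-depth relation: y₂/y₁ = ½[√(1 + 8Fr₁²) − 1] = ½[√23.59 − 1] = 1.93.
y₂ = 1.93 × 0.0610 = 0.118 m.
V₂ = q/y₂ = 0.0793/0.118 = 0.674 m/s.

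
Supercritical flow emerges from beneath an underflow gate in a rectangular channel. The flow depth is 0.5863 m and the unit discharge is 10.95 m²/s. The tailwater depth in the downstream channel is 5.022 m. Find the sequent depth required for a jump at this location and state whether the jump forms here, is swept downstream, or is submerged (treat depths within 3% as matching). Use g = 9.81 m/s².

y₂ = 6.171 m; the jump is swept downstream

V₁ = q/y₁ = 10.95/0.5863 = 18.68 m/s. Fr₁ = V₁/√(g·y₁) = 18.68/√(9.81×0.5863) = 7.788.
By Bélanger, y₂/y₁ = ½[√(1 + 8Fr₁²) − 1] = ½[√486.17 − 1] = 10.52.
y₂ = 10.52 × 0.5863 = 6.171 m.
Tailwater y_tw = 5.022 m: y_tw < y₂, so the jump is swept downstream.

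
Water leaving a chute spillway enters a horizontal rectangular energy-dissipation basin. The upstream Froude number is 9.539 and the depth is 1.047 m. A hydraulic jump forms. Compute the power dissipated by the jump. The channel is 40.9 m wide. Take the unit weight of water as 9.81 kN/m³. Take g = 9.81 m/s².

P = 446781 kW

Fr₁ = 9.539 (given).
Conjugate-depth relation: y₂/y₁ = ½[√(1 + 8Fr₁²) − 1] = ½[√728.94 − 1] = 13.00.
y₂ = 13.00 × 1.047 = 13.61 m.
Head loss: ΔE = (y₂ − y₁)³/(4y₁y₂) = (13.61 − 1.047)³/(4×1.047×13.61) = 1983/57.00 = 34.79 m.
V₁ = Fr₁·√(g·y₁) = 9.539×√(9.81×1.047) = 30.57 m/s; q = V₁·y₁ = 32.01 m²/s. Q = q·b = 32.01 × 40.9 = 1309 m³/s. P = γ·Q·ΔE = 9.81 × 1309 × 34.79 = 446781 kW.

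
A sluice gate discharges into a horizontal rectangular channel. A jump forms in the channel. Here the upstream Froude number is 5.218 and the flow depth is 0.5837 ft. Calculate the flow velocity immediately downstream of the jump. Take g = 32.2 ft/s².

Fr₁ = 5.218 (given).
Conjugate-depth relation: y₂/y₁ = ½[√(1 + 8Fr₁²) − 1] = ½[√218.82 − 1] = 6.896.
y₂ = 6.896 × 0.5837 = 4.025 ft.
V₁ = Fr₁·√(g·y₁) = 5.218×√(32.2×0.5837) = 22.62 ft/s; q = V₁·y₁ = 13.20 ft²/s.
V₂ = q/y₂ = 13.20/4.025 = 3.280 ft/s.

V₂ = 3.280 ft/s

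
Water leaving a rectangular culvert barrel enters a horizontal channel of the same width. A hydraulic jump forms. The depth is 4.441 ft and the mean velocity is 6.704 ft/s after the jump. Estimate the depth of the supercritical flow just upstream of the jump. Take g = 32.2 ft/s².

y₁ = 1.942 ft

Fr₂ = V₂/√(g·y₂) = 6.704/√(32.2×4.441) = 0.5606.
From the momentum equation (using Fr₂), y₁/y₂ = ½[√(1 + 8Fr₂²) − 1] = ½[√3.5143 − 1] = 0.4373.
y₁ = 0.4373 × 4.441 = 1.942 ft.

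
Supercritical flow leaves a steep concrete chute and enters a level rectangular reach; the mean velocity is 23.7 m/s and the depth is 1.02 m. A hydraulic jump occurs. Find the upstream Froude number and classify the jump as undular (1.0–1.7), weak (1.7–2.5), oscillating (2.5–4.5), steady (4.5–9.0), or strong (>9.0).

Fr₁ = V₁/√(g·y₁) = 23.7/√(9.81×1.02) = 7.49.
Fr₁ = 7.49 lies in the steady range.

Fr₁ = 7.49; steady jump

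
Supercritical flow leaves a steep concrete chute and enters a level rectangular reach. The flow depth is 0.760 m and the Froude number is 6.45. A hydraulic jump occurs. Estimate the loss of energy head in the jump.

ΔE = 9.79 m

Fr₁ = 6.45 (given).
Bélanger equation: y₂/y₁ = ½[√(1 + 8Fr₁²) − 1] = ½[√333.8 − 1] = 8.64.
y₂ = 8.64 × 0.760 = 6.56 m.
Head loss: ΔE = (y₂ − y₁)³/(4y₁y₂) = (6.56 − 0.760)³/(4×0.760×6.56) = 195/20.0 = 9.79 m.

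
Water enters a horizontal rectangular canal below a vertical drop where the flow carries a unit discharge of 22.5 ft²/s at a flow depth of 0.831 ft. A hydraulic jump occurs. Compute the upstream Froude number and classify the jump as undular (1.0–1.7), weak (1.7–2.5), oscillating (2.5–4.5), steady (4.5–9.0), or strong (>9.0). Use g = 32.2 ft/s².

Fr₁ = 5.23; steady jump

V₁ = q/y₁ = 22.5/0.831 = 27.1 ft/s. Fr₁ = V₁/√(g·y₁) = 27.1/√(32.2×0.831) = 5.23.
Fr₁ = 5.23 lies in the steady range.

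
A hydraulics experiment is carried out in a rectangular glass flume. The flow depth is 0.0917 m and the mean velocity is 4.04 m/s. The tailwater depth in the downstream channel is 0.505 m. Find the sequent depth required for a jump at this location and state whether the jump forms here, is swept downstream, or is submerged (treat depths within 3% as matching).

Fr₁ = V₁/√(g·y₁) = 4.04/√(9.81×0.0917) = 4.26.
From the momentum equation for a rectangular channel, y₂/y₁ = ½[√(1 + 8Fr₁²) − 1] = ½[√146.1 − 1] = 5.54.
y₂ = 5.54 × 0.0917 = 0.508 m.
Tailwater y_tw = 0.505 m: y_tw ≈ y₂, so the jump forms here.

y₂ = 0.508 m; the jump forms here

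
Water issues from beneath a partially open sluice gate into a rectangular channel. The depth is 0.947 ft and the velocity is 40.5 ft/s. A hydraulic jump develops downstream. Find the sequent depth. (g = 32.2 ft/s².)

y₂ = 9.36 ft

Fr₁ = V₁/√(g·y₁) = 40.5/√(32.2×0.947) = 7.33.
Bélanger equation: y₂/y₁ = ½[√(1 + 8Fr₁²) − 1] = ½[√431.3 − 1] = 9.88.
y₂ = 9.88 × 0.947 = 9.36 ft.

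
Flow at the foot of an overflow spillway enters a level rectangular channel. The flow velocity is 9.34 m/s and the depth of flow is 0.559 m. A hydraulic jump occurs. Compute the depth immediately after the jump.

y₂ = 2.89 m

Fr₁ = V₁/√(g·y₁) = 9.34/√(9.81×0.559) = 3.99.
Bélanger equation: y₂/y₁ = ½[√(1 + 8Fr₁²) − 1] = ½[√128.3 − 1] = 5.16.
y₂ = 5.16 × 0.559 = 2.89 m.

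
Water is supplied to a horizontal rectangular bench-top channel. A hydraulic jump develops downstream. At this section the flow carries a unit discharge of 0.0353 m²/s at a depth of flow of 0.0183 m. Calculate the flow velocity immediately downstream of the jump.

V₁ = q/y₁ = 0.0353/0.0183 = 1.93 m/s. Fr₁ = V₁/√(g·y₁) = 1.93/√(9.81×0.0183) = 4.55.
By Bélanger, y₂/y₁ = ½[√(1 + 8Fr₁²) − 1] = ½[√166.8 − 1] = 5.96.
y₂ = 5.96 × 0.0183 = 0.109 m.
V₂ = q/y₂ = 0.0353/0.109 = 0.324 m/s.

V₂ = 0.324 m/s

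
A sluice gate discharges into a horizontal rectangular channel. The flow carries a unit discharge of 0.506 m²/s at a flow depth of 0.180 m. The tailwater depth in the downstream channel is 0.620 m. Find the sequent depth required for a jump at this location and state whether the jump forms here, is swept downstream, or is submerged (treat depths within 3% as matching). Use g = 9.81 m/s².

y₂ = 0.456 m; the jump is submerged

V₁ = q/y₁ = 0.506/0.180 = 2.81 m/s. Fr₁ = V₁/√(g·y₁) = 2.81/√(9.81×0.180) = 2.12.
From the momentum equation for a rectangular channel, y₂/y₁ = ½[√(1 + 8Fr₁²) − 1] = ½[√36.80 − 1] = 2.53.
y₂ = 2.53 × 0.180 = 0.456 m.
Tailwater y_tw = 0.620 m: y_tw > y₂, so the jump is submerged.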